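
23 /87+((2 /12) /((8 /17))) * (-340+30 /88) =-120.03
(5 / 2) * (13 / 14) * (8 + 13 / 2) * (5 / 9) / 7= 9425 / 3528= 2.67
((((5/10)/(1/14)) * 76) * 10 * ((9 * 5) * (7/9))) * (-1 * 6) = -1117200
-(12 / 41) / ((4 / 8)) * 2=-48 / 41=-1.17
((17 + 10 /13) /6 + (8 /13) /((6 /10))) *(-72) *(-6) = 22392 /13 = 1722.46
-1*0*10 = 0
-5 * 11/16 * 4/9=-55/36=-1.53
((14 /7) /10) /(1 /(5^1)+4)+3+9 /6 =191 /42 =4.55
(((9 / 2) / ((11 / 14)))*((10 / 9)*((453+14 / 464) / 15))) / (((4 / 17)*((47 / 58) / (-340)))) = -1063116845 / 3102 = -342719.81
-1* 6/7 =-6/7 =-0.86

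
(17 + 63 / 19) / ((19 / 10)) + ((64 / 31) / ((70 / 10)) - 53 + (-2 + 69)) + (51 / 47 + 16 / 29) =26.62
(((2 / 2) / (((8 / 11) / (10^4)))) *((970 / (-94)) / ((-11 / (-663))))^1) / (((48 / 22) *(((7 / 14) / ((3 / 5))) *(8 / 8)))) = -442138125 / 94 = -4703597.07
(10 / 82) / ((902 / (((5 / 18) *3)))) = 25 / 221892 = 0.00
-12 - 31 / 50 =-631 / 50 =-12.62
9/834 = 3/278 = 0.01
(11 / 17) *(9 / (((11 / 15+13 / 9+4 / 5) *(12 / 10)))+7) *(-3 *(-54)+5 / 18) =81966181 / 82008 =999.49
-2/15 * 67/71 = -134/1065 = -0.13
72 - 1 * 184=-112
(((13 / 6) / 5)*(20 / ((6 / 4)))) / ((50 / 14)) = 364 / 225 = 1.62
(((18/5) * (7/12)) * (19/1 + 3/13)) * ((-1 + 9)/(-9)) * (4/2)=-2800/39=-71.79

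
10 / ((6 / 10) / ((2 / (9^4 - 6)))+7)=20 / 3947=0.01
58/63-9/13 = 187/819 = 0.23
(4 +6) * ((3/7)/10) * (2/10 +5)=78/35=2.23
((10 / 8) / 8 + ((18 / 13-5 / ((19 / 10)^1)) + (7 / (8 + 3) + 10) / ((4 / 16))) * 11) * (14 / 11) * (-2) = -25143237 / 21736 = -1156.76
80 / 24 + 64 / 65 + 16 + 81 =19757 / 195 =101.32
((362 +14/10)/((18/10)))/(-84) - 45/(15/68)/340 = -11353/3780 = -3.00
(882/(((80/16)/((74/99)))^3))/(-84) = -0.04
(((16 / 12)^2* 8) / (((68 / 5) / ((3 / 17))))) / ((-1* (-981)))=160 / 850527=0.00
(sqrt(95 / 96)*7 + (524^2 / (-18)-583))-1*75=-143210 / 9 + 7*sqrt(570) / 24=-15905.26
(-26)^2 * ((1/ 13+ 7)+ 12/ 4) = 6812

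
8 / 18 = 4 / 9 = 0.44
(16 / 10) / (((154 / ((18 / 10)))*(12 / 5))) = 0.01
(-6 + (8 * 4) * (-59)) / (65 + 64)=-1894 / 129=-14.68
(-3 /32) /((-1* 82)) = 3 /2624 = 0.00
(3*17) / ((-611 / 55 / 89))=-249645 / 611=-408.58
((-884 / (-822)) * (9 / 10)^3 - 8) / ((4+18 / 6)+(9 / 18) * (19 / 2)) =-494297 / 804875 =-0.61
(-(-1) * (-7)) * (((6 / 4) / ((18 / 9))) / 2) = -21 / 8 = -2.62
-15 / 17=-0.88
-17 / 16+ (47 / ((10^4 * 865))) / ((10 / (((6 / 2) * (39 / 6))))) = -183810667 / 173000000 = -1.06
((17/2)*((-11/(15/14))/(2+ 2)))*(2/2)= -1309/60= -21.82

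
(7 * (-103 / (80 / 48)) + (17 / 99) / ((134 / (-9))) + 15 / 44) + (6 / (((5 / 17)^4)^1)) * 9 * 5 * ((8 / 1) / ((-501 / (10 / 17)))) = -9491598527 / 12307900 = -771.18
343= 343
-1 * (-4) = 4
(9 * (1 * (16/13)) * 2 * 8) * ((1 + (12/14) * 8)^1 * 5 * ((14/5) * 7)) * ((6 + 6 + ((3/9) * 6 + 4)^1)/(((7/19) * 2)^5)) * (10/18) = 196107040800/31213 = 6282864.22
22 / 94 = 11 / 47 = 0.23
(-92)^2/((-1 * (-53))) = 8464/53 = 159.70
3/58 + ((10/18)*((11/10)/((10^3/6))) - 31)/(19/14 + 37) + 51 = 1173665983/23359500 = 50.24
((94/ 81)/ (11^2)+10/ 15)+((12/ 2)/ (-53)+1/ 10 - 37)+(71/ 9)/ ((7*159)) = -1321015909/ 36361710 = -36.33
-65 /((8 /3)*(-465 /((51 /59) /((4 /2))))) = 663 /29264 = 0.02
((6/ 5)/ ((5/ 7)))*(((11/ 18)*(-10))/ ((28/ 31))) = -341/ 30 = -11.37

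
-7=-7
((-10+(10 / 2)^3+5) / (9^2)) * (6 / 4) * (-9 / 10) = -2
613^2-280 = 375489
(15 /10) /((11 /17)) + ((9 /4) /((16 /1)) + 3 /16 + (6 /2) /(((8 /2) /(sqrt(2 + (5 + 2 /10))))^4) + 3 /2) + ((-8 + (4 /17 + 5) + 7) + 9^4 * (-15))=-29443078461 /299200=-98406.01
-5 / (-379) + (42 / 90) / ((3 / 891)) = 262672 / 1895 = 138.61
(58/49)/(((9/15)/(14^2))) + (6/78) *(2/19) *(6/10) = 386.67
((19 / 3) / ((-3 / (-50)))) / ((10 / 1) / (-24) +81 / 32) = 30400 / 609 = 49.92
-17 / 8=-2.12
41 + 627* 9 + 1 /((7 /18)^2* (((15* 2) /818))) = 1436752 /245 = 5864.29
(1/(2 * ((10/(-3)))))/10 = -3/200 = -0.02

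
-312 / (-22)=156 / 11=14.18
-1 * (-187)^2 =-34969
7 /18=0.39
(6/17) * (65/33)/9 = 0.08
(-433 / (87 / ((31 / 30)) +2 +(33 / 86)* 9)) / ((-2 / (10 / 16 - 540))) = -2490570535 / 1911992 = -1302.61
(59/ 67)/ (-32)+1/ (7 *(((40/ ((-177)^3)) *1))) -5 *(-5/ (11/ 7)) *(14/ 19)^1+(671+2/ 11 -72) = -301018990221/ 15683360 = -19193.53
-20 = -20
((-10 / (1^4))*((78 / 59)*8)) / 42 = -1040 / 413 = -2.52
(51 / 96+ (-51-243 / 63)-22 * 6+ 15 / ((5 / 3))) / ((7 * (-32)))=39721 / 50176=0.79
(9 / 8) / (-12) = -3 / 32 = -0.09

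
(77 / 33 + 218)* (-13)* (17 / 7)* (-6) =292162 / 7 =41737.43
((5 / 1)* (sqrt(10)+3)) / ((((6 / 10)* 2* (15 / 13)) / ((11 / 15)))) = 143 / 18+143* sqrt(10) / 54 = 16.32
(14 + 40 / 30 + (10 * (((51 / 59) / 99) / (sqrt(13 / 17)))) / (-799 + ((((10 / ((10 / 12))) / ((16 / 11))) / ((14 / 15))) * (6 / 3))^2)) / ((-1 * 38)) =-23 / 57 + 66640 * sqrt(221) / 183414364419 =-0.40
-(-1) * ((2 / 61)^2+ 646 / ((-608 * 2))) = -63129 / 119072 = -0.53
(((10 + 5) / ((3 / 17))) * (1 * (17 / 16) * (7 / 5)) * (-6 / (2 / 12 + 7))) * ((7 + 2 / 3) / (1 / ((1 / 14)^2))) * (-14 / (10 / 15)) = 59823 / 688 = 86.95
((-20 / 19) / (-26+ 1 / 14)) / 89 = 280 / 613833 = 0.00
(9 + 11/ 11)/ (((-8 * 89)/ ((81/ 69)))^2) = 3645/ 134086688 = 0.00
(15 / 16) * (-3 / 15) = -3 / 16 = -0.19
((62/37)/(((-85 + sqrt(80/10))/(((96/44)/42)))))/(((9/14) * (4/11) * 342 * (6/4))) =-10540/1232872893 - 248 * sqrt(2)/1232872893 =-0.00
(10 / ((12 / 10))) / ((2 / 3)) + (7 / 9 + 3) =293 / 18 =16.28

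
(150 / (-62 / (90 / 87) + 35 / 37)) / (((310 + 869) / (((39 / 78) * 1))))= -4625 / 4288678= -0.00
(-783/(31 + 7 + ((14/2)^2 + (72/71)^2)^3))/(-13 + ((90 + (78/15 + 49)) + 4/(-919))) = -10242002000335713/214942993910222233876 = -0.00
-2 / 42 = -1 / 21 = -0.05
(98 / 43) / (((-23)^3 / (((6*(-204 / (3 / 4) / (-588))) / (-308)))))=68 / 40284937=0.00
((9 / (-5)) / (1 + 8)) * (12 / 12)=-1 / 5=-0.20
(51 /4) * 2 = 51 /2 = 25.50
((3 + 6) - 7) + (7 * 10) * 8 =562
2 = 2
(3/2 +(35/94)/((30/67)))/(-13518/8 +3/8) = -526/381123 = -0.00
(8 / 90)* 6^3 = 96 / 5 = 19.20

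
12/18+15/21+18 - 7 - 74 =-1294/21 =-61.62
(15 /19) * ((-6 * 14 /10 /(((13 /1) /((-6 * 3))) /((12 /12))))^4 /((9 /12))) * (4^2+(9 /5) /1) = 342870.53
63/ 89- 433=-38474/ 89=-432.29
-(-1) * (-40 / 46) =-20 / 23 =-0.87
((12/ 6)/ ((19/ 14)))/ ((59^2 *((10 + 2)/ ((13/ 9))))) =91/ 1785753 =0.00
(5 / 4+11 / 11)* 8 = 18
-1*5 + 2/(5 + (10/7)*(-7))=-27/5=-5.40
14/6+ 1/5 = 38/15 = 2.53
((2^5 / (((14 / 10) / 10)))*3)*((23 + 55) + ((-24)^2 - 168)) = 2332800 / 7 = 333257.14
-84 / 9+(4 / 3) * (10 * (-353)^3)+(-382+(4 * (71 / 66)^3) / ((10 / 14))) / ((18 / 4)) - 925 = -586494044.34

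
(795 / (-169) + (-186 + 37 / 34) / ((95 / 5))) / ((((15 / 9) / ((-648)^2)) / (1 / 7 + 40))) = -278948428972128 / 1910545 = -146004636.88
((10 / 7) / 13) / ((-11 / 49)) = -70 / 143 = -0.49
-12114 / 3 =-4038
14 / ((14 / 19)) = 19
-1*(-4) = 4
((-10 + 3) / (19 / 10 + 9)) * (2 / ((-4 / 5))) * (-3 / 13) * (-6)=3150 / 1417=2.22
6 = 6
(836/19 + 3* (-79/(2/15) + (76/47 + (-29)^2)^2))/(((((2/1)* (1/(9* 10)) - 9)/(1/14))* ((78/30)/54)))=-57121566834825/162423352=-351683.22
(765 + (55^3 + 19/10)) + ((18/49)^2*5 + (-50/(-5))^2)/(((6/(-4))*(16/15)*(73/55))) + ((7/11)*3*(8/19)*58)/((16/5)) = 167109.06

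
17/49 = 0.35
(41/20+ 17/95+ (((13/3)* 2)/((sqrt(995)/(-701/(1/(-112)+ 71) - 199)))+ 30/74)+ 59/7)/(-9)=-1088813/885780+ 4797754* sqrt(995)/23733735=5.15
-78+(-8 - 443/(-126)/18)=-194605/2268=-85.80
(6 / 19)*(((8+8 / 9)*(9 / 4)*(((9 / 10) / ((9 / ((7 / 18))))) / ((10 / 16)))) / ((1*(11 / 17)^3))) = 550256 / 379335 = 1.45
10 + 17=27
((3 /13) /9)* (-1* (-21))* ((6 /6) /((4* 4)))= 7 /208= 0.03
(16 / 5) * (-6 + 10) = 64 / 5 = 12.80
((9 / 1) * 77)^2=480249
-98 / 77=-14 / 11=-1.27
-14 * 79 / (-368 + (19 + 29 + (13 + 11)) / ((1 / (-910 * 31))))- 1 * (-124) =124.00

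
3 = 3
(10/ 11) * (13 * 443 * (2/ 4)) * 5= 143975/ 11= 13088.64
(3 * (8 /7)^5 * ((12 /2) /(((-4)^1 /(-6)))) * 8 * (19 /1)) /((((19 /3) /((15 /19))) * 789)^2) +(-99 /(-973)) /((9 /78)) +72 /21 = 4777635450301974 /1108350955875583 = 4.31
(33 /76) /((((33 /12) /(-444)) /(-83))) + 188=114128 /19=6006.74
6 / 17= 0.35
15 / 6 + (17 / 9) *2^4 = 589 / 18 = 32.72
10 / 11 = 0.91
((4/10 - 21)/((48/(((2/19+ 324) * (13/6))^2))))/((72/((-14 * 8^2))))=1155157885609/438615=2633648.84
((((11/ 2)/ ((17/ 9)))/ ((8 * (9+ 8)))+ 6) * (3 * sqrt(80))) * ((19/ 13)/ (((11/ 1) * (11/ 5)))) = 7935255 * sqrt(5)/ 1818388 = 9.76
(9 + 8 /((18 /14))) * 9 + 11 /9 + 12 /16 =138.97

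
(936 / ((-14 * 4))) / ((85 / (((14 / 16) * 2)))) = -117 / 340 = -0.34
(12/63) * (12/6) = 8/21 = 0.38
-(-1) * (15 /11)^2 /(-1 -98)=-25 /1331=-0.02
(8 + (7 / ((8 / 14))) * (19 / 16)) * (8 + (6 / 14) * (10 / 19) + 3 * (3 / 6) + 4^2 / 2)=6803745 / 17024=399.66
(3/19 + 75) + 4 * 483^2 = 17731392/19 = 933231.16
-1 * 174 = -174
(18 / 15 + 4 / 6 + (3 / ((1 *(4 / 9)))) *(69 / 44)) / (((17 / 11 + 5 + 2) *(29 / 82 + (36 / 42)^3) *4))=462292999 / 1247974080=0.37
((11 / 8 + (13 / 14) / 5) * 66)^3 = 2999066740461 / 2744000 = 1092954.35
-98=-98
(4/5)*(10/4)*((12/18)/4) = 1/3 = 0.33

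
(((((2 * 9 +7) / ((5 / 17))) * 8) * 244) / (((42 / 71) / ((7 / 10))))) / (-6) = -294508 / 9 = -32723.11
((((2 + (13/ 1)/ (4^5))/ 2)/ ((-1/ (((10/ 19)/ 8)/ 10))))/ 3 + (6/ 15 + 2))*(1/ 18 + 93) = 416753065/ 1867776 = 223.13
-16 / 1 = -16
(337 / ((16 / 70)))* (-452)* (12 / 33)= -2665670 / 11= -242333.64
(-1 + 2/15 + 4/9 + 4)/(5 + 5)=161/450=0.36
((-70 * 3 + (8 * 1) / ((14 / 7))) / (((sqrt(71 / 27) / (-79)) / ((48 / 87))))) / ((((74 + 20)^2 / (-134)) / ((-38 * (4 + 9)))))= 12927284448 * sqrt(213) / 4548331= 41480.60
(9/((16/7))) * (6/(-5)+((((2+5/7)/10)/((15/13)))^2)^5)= -1954672706913381960761908835951/413687524260937500000000000000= -4.72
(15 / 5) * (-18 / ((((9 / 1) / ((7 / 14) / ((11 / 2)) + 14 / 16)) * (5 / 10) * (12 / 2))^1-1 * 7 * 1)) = -4590 / 1781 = -2.58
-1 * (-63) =63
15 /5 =3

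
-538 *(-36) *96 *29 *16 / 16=53920512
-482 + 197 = -285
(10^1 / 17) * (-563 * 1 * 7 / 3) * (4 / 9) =-157640 / 459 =-343.44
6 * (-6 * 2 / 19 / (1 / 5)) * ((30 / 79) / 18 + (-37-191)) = 6483720 / 1501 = 4319.60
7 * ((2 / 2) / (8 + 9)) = 7 / 17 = 0.41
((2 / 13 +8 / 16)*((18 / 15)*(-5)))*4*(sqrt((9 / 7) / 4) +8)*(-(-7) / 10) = -5712 / 65 -153*sqrt(7) / 65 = -94.10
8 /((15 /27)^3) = 5832 /125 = 46.66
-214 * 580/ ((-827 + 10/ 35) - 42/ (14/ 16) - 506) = 173768/ 1933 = 89.90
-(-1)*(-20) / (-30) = 2 / 3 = 0.67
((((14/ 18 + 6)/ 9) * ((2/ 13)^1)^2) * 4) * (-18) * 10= -19520/ 1521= -12.83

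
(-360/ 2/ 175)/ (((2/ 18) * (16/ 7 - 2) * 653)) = -162/ 3265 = -0.05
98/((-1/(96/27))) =-3136/9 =-348.44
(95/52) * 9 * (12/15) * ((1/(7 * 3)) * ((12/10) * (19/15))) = 2166/2275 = 0.95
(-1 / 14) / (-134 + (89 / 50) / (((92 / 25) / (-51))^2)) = -0.00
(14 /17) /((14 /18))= 18 /17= 1.06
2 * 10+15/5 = 23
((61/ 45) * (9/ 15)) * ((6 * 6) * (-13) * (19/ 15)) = -60268/ 125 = -482.14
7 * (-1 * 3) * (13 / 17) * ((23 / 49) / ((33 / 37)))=-11063 / 1309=-8.45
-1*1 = -1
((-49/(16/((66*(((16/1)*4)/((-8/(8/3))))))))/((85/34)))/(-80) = -539/25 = -21.56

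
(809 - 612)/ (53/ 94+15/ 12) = 37036/ 341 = 108.61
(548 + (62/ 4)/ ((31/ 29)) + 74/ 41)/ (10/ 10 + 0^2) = 46273/ 82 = 564.30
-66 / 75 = -22 / 25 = -0.88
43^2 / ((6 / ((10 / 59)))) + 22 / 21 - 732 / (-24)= 207605 / 2478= 83.78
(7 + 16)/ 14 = 23/ 14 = 1.64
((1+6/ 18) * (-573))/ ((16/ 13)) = -2483/ 4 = -620.75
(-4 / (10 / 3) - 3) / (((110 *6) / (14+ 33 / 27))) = -959 / 9900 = -0.10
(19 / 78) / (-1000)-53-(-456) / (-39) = -5046019 / 78000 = -64.69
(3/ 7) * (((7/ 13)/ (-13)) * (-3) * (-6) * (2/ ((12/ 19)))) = -171/ 169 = -1.01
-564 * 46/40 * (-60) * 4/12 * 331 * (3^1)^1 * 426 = 5487389496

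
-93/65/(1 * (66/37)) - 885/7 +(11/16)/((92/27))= -935867659/7367360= -127.03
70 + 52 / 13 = 74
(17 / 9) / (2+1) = 17 / 27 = 0.63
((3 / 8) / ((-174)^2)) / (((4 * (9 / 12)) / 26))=13 / 121104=0.00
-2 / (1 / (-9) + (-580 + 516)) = 18 / 577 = 0.03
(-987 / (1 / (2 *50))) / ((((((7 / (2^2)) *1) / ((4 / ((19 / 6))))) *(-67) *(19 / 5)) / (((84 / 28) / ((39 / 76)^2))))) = 36096000 / 11323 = 3187.85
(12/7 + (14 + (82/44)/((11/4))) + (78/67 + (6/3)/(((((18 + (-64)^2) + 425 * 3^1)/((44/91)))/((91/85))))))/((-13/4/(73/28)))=-33315185566606/2365520492335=-14.08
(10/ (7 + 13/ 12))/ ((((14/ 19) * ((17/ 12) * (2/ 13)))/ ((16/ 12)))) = 118560/ 11543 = 10.27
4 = 4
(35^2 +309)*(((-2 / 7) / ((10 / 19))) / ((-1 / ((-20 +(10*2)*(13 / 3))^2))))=233168000 / 63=3701079.37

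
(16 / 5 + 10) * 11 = 726 / 5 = 145.20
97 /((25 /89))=8633 /25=345.32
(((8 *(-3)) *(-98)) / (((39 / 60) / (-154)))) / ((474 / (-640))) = 772710400 / 1027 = 752395.72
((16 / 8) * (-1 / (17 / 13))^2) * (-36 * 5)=-60840 / 289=-210.52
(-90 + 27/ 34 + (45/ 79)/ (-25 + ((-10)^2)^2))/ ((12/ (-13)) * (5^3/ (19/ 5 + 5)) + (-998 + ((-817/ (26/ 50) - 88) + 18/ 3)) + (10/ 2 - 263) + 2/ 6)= 68356239237/ 2239005240710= 0.03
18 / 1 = 18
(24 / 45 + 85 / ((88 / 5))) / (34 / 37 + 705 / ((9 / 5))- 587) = -261923 / 9495200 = -0.03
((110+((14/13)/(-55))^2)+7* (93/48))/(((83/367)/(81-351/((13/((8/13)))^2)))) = 65367750757519323/1491558239600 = 43825.14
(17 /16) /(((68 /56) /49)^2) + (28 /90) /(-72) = 23823863 /13770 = 1730.13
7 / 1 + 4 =11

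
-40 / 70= -4 / 7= -0.57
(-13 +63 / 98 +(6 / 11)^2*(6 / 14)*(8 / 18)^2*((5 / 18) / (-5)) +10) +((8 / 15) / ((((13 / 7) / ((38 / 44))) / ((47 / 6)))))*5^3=142995725 / 594594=240.49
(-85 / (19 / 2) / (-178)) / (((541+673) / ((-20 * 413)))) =-351050 / 1026437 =-0.34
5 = 5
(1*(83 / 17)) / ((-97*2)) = -83 / 3298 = -0.03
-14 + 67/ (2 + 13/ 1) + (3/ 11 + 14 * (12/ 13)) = 7856/ 2145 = 3.66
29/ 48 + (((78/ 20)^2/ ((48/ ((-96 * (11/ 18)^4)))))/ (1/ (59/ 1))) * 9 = -145946261/ 64800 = -2252.26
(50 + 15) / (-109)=-65 / 109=-0.60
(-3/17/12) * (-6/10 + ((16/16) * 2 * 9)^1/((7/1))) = -69/2380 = -0.03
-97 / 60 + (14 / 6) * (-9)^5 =-8266957 / 60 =-137782.62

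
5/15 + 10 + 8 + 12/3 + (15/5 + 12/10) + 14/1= 608/15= 40.53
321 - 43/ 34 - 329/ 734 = 1992032/ 6239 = 319.29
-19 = -19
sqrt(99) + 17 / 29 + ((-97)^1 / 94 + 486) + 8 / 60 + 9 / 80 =3 * sqrt(11) + 158914937 / 327120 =495.75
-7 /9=-0.78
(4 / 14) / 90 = 1 / 315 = 0.00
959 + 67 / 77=73910 / 77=959.87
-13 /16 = -0.81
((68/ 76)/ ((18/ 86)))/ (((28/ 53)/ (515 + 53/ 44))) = 4176.97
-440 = -440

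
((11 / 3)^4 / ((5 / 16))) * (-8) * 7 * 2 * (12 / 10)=-52473344 / 675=-77738.29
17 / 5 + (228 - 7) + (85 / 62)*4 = 35632 / 155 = 229.88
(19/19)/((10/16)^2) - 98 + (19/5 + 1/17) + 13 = -33397/425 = -78.58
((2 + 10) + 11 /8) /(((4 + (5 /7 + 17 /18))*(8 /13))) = 87633 /22816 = 3.84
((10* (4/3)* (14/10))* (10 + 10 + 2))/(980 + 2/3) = 616/1471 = 0.42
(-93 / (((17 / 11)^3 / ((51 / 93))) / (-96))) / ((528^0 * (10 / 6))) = 1149984 / 1445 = 795.84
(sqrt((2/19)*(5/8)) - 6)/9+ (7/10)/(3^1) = -13/30+ sqrt(95)/342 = -0.40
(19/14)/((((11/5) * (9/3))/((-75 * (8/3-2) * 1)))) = -2375/231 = -10.28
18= 18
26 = 26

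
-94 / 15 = -6.27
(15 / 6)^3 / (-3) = -125 / 24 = -5.21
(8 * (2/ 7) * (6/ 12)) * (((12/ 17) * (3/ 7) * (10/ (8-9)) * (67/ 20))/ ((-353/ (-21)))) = -28944/ 42007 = -0.69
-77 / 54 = -1.43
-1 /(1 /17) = -17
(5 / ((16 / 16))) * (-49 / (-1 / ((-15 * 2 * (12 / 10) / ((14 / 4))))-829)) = 17640 / 59681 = 0.30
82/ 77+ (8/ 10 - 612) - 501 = -427787/ 385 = -1111.14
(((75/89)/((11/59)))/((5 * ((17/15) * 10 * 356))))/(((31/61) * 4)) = 0.00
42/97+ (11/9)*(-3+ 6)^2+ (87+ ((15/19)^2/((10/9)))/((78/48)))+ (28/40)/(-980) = 62951810379/637309400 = 98.78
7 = 7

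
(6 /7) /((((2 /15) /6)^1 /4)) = 1080 /7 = 154.29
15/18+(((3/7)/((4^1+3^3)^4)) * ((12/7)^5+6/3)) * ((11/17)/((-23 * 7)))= 1486893287411057/1784272012002438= 0.83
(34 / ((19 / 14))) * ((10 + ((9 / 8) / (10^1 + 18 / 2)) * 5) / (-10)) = -37247 / 1444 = -25.79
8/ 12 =2/ 3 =0.67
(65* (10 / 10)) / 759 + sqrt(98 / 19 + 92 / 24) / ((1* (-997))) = 65 / 759 -5* sqrt(4674) / 113658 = 0.08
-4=-4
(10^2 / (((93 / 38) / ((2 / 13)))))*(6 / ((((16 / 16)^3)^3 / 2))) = 30400 / 403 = 75.43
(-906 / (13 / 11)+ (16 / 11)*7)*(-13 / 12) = 54085 / 66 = 819.47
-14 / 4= -7 / 2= -3.50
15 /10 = 3 /2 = 1.50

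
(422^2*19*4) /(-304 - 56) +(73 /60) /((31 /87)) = -209763899 /5580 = -37592.10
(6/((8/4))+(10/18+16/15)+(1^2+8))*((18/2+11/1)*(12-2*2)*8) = 156928/9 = 17436.44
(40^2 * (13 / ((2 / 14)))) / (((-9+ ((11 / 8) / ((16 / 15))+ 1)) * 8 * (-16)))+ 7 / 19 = 169.87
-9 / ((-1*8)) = 9 / 8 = 1.12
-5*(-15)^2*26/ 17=-29250/ 17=-1720.59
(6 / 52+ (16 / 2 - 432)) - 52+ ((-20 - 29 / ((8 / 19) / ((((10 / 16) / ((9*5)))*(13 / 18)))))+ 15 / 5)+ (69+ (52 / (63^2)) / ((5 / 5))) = -34617119 / 81536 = -424.56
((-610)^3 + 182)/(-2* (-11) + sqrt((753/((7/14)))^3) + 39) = 13845829898/3415658495-341833111908* sqrt(1506)/3415658495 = -3879.70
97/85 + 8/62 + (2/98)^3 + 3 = 1323789183/310005115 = 4.27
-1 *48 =-48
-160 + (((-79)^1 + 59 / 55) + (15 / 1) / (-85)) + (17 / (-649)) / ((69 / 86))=-906438787 / 3806385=-238.14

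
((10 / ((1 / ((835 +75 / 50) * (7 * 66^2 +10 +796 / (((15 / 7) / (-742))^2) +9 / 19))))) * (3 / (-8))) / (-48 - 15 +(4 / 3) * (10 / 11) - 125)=7511003455372417 / 4684640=1603325646.23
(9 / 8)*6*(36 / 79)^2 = 8748 / 6241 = 1.40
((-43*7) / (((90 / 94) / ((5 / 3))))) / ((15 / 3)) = -14147 / 135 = -104.79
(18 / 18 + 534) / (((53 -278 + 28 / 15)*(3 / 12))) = -9.59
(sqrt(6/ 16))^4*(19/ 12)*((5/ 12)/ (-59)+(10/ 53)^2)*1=1078345/ 169708544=0.01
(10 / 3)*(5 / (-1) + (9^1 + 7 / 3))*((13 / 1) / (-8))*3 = -1235 / 12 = -102.92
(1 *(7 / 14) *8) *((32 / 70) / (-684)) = -16 / 5985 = -0.00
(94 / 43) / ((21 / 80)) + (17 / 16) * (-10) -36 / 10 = -213007 / 36120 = -5.90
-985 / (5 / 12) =-2364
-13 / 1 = -13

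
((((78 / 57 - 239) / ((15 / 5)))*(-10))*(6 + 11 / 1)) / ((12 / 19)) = 127925 / 6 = 21320.83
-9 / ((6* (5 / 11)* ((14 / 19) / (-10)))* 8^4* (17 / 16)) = 627 / 60928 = 0.01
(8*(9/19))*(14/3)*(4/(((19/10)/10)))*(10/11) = 1344000/3971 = 338.45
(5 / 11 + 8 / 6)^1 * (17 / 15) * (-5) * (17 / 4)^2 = -289867 / 1584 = -183.00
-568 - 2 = -570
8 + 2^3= 16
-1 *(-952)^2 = -906304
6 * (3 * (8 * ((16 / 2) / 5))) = 1152 / 5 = 230.40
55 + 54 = 109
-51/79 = -0.65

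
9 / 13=0.69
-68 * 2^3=-544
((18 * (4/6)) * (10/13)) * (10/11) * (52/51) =1600/187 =8.56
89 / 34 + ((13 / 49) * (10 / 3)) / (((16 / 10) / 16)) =57283 / 4998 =11.46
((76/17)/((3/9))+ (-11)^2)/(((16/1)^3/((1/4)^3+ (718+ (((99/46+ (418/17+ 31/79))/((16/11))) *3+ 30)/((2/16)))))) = 46.13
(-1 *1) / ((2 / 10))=-5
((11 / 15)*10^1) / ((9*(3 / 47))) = 1034 / 81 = 12.77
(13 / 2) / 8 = 13 / 16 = 0.81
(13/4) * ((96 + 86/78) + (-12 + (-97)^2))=185135/6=30855.83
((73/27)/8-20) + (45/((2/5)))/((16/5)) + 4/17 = 231035/14688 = 15.73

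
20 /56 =5 /14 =0.36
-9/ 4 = -2.25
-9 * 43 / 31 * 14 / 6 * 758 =-684474 / 31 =-22079.81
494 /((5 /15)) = 1482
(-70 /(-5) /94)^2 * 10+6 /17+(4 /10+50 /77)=23481252 /14457905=1.62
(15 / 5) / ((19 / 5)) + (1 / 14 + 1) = 495 / 266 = 1.86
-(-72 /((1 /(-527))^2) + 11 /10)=199964869 /10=19996486.90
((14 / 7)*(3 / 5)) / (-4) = -0.30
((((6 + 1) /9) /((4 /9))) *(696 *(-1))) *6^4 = -1578528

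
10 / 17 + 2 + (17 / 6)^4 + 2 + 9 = 1719233 / 22032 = 78.03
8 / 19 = 0.42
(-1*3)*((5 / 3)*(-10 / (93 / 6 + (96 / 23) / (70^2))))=3.23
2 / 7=0.29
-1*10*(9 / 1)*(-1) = 90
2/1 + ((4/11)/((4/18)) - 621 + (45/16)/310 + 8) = -6649277/10912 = -609.35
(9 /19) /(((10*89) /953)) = 8577 /16910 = 0.51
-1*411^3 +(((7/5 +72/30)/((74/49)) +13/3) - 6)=-77063448467/1110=-69426530.15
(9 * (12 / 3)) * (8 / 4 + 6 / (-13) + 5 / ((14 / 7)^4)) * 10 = 17325 / 26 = 666.35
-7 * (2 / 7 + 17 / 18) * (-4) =310 / 9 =34.44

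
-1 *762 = -762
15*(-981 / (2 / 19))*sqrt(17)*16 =-2236680*sqrt(17) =-9222067.89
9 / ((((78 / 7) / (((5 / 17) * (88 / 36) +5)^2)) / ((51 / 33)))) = 5359375 / 131274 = 40.83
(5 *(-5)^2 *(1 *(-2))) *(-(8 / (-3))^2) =16000 / 9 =1777.78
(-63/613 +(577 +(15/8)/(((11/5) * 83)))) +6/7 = 18107989601/31341464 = 577.76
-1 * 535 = -535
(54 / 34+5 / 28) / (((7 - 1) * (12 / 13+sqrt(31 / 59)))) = 645047 / 775166 - 142129 * sqrt(1829) / 9301992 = 0.18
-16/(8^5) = -1/2048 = -0.00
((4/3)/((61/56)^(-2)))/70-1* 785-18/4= -129979559/164640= -789.48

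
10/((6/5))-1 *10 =-5/3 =-1.67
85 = 85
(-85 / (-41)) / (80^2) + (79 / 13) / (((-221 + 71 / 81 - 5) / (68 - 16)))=-268593617 / 191394560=-1.40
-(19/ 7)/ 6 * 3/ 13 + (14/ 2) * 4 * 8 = 40749/ 182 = 223.90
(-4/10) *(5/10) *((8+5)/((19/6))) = -78/95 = -0.82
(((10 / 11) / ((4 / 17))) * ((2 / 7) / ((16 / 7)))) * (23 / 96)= 1955 / 16896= 0.12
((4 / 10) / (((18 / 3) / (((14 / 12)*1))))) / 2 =0.04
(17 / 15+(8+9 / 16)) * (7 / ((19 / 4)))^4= 89394032 / 1954815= 45.73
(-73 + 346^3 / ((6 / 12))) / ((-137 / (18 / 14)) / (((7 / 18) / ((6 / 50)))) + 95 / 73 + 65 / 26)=-302378406350 / 106137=-2848944.35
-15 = -15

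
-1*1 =-1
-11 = -11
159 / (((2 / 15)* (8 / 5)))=11925 / 16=745.31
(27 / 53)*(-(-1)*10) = 270 / 53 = 5.09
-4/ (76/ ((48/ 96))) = -0.03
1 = 1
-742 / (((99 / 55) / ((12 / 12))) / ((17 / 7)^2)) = -2431.27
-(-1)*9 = 9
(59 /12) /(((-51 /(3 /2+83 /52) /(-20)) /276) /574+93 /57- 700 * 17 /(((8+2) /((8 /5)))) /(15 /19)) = -2382710162 /1167981138151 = -0.00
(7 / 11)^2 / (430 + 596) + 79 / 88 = 445993 / 496584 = 0.90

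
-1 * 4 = -4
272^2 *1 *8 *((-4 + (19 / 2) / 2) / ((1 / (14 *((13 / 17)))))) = 4752384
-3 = -3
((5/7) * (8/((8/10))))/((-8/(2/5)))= -5/14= -0.36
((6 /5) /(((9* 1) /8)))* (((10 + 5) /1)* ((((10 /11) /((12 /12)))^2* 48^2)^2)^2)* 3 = 135260546059468800000000 /214358881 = 631000429879407.70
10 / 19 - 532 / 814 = -984 / 7733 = -0.13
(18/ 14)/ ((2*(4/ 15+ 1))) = 135/ 266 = 0.51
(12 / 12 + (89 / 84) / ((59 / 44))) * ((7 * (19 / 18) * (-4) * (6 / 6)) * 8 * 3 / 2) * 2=-674272 / 531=-1269.82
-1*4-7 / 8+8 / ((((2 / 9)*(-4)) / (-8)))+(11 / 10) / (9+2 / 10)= 12373 / 184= 67.24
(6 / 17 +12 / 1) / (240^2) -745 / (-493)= 1430603 / 946560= 1.51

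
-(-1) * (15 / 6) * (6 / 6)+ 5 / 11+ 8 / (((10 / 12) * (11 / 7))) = 997 / 110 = 9.06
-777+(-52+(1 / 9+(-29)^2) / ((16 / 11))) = -18053 / 72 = -250.74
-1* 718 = -718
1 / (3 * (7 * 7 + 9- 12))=1 / 138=0.01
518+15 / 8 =4159 / 8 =519.88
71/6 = 11.83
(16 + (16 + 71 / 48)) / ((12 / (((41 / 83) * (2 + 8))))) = 329435 / 23904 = 13.78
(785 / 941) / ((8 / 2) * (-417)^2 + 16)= 785 / 654533252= 0.00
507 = 507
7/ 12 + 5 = 67/ 12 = 5.58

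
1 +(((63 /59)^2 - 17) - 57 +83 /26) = -6214821 /90506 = -68.67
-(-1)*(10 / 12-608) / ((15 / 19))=-69217 / 90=-769.08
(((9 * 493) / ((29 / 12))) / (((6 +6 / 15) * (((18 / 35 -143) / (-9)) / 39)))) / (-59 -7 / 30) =-422911125 / 35447596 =-11.93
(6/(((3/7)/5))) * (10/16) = 175/4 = 43.75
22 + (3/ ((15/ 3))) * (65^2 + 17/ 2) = 2562.10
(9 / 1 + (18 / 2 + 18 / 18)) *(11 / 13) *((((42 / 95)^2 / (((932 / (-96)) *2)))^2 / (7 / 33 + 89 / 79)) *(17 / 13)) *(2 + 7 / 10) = 1474504370716608 / 343166434566109375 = 0.00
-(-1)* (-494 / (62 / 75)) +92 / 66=-609899 / 1023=-596.19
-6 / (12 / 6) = -3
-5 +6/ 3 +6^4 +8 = 1301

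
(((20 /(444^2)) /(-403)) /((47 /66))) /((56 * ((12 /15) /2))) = -275 /17425113888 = -0.00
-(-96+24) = 72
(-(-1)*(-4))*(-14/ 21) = 8/ 3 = 2.67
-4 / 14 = -2 / 7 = -0.29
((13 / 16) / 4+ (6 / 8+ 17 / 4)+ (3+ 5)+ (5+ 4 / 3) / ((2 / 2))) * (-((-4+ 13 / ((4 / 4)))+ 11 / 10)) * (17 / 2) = -6440467 / 3840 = -1677.20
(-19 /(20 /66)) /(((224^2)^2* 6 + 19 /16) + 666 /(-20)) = -5016 /1208462865911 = -0.00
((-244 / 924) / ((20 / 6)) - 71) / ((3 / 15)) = -355.40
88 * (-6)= -528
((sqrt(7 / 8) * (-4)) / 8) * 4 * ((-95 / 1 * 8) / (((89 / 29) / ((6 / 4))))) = 16530 * sqrt(14) / 89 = 694.94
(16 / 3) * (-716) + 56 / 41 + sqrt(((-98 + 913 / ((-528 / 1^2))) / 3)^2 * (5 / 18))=-3799.78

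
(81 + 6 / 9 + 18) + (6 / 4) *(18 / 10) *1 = 3071 / 30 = 102.37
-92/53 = -1.74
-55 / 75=-0.73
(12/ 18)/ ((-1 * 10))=-1/ 15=-0.07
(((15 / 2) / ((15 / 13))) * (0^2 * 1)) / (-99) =0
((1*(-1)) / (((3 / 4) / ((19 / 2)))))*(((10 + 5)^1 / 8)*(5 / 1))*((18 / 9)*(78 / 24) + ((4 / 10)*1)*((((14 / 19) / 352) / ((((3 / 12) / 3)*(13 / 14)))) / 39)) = -11479815 / 14872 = -771.91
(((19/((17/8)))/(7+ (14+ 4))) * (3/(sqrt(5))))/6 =76 * sqrt(5)/2125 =0.08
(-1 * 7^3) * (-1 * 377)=129311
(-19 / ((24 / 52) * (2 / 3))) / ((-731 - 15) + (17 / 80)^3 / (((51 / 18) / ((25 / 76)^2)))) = 730456064 / 8824614673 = 0.08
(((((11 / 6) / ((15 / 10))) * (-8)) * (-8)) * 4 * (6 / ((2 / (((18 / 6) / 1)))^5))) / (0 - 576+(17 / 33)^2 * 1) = -15524784 / 626975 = -24.76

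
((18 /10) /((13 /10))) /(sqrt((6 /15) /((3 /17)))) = 9 *sqrt(510) /221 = 0.92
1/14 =0.07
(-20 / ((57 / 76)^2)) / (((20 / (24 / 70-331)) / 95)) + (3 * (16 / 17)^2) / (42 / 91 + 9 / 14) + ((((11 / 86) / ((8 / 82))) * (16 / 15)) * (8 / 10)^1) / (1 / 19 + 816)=162215780420943128 / 2904660572625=55846.73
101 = 101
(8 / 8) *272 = 272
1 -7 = -6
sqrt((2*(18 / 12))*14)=6.48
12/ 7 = 1.71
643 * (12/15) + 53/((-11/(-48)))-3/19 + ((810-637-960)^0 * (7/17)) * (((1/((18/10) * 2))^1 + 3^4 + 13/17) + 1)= 4238567191/5436090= 779.71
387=387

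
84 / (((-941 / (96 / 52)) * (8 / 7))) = -1764 / 12233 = -0.14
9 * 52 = 468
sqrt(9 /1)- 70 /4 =-29 /2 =-14.50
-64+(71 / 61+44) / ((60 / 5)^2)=-559421 / 8784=-63.69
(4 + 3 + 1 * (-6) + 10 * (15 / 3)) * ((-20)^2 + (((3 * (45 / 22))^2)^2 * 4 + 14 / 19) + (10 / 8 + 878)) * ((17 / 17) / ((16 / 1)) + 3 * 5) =47536202784387 / 8901728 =5340109.56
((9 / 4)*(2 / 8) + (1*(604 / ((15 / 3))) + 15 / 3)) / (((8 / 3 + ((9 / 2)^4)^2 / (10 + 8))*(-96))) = -10109 / 71765015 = -0.00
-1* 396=-396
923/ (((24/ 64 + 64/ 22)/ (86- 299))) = -17300712/ 289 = -59864.06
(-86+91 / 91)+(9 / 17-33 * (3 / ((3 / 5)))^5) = -1754561 / 17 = -103209.47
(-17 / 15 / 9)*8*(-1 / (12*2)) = 17 / 405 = 0.04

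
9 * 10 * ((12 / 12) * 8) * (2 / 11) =1440 / 11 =130.91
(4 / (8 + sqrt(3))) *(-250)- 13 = -8793 / 61 + 1000 *sqrt(3) / 61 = -115.75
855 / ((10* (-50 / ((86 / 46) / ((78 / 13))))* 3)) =-0.18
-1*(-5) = 5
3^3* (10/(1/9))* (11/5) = 5346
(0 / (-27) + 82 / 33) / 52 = 41 / 858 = 0.05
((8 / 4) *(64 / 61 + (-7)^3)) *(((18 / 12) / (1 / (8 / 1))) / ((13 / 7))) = -3504312 / 793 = -4419.06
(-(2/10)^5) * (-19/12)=19/37500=0.00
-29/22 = -1.32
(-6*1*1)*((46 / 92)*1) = -3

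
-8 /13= -0.62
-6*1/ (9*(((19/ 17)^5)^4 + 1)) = -4064231406647572522401601/ 62481307296290296073635803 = -0.07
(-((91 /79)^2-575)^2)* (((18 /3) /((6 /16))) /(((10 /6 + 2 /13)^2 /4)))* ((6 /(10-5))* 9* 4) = -274539762.51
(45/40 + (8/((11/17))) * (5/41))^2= 90231001/13017664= 6.93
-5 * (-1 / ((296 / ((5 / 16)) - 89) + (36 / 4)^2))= 25 / 4696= 0.01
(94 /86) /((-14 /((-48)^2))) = -54144 /301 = -179.88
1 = 1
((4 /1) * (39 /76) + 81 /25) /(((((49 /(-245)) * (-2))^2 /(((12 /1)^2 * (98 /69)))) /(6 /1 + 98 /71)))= 1549187136 /31027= 49930.29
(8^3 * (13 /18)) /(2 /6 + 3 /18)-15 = 6521 /9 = 724.56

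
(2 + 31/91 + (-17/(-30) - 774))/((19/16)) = -16840664/25935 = -649.34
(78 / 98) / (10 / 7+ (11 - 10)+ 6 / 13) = 507 / 1841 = 0.28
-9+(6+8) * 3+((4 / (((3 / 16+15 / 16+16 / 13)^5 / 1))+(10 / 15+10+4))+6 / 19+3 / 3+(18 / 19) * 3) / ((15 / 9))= 3717323492967472 / 83859839546875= 44.33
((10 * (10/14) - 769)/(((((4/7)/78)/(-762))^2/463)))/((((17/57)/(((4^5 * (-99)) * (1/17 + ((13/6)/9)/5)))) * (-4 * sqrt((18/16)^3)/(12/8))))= -43607597079467953237.96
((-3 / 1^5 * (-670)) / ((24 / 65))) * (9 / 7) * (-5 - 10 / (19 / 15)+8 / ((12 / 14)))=-1894425 / 76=-24926.64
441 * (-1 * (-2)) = 882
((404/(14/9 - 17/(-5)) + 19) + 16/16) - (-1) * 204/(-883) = 19945628/196909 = 101.29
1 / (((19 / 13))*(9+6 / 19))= 13 / 177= 0.07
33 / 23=1.43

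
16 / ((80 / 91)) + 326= 1721 / 5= 344.20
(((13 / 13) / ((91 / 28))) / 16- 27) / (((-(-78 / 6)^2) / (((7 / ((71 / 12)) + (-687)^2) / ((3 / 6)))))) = 47014365849 / 311974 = 150699.63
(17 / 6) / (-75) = -17 / 450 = -0.04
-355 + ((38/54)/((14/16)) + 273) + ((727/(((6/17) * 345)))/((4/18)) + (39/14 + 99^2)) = 847617821/86940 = 9749.46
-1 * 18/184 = -0.10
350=350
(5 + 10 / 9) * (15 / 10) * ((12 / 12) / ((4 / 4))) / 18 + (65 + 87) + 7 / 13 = 214879 / 1404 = 153.05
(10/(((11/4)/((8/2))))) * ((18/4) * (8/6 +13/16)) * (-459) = -709155/11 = -64468.64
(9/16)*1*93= 52.31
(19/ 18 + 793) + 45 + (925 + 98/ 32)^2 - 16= 1986331529/ 2304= 862123.06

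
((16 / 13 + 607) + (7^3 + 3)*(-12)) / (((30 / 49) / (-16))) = 18059048 / 195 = 92610.50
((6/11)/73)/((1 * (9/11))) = 2/219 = 0.01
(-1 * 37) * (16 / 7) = -592 / 7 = -84.57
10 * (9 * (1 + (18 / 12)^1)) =225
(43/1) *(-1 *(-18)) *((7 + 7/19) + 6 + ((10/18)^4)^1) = 144339734/13851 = 10420.89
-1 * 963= -963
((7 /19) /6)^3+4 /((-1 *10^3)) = -697897 /185193000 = -0.00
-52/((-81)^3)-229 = -121699937/531441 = -229.00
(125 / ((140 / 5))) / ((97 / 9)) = 1125 / 2716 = 0.41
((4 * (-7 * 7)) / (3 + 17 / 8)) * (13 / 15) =-20384 / 615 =-33.14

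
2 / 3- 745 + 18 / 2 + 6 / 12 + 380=-2129 / 6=-354.83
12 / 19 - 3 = -45 / 19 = -2.37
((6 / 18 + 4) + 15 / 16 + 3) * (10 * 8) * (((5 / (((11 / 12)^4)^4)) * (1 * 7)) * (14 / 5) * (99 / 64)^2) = 237077500448483573760 / 379749833583241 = 624299.16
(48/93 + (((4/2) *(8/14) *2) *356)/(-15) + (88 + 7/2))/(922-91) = 245873/5409810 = 0.05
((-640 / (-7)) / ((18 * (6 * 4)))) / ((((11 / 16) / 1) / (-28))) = -2560 / 297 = -8.62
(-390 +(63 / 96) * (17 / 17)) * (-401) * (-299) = -1493821641 / 32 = -46681926.28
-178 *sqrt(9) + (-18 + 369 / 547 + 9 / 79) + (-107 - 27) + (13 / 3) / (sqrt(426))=-29610044 / 43213 + 13 *sqrt(426) / 1278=-685.00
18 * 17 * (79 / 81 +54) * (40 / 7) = 6056080 / 63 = 96128.25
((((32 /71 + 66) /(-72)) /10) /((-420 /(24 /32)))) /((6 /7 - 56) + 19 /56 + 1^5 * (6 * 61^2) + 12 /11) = 25949 /3506762732400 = 0.00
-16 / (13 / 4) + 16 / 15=-752 / 195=-3.86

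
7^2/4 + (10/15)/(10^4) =183751/15000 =12.25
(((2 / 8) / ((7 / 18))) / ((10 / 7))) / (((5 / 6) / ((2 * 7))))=189 / 25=7.56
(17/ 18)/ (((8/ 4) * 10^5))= 17/ 3600000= 0.00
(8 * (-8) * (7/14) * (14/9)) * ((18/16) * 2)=-112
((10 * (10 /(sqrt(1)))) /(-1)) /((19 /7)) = -700 /19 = -36.84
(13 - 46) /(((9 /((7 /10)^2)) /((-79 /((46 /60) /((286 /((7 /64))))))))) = 55671616 /115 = 484101.01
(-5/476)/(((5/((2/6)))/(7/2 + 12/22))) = -0.00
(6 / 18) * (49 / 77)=7 / 33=0.21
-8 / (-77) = 8 / 77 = 0.10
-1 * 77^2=-5929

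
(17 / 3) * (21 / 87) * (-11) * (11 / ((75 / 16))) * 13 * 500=-59899840 / 261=-229501.30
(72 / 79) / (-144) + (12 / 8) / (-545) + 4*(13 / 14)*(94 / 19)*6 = 631306517 / 5726315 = 110.25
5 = 5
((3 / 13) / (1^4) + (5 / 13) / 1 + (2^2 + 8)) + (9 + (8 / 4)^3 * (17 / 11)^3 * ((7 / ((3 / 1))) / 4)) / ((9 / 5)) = 12700403 / 467181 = 27.19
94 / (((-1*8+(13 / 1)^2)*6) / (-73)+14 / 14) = -146 / 19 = -7.68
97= 97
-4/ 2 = -2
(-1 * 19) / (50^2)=-19 / 2500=-0.01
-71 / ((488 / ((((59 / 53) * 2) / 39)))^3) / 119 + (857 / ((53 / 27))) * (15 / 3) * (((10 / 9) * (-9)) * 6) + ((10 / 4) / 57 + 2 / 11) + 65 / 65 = -417897779402800812861314885 / 3190686658643459207232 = -130974.25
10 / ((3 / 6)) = 20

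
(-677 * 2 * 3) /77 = -4062 /77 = -52.75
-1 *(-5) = 5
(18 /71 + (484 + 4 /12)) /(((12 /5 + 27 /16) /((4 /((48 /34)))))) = 70187560 /208953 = 335.90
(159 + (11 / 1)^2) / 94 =140 / 47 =2.98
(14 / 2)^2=49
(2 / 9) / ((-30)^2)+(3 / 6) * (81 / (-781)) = -81622 / 1581525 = -0.05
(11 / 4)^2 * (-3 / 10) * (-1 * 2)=363 / 80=4.54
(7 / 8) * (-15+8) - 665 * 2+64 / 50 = -266969 / 200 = -1334.84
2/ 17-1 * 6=-100/ 17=-5.88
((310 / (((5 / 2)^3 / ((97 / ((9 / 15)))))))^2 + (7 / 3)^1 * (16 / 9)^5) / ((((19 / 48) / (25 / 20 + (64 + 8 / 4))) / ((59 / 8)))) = 12890447733.36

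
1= 1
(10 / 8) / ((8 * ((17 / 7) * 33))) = 35 / 17952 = 0.00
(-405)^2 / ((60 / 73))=798255 / 4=199563.75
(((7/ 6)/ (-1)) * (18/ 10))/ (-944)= 21/ 9440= 0.00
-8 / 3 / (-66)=4 / 99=0.04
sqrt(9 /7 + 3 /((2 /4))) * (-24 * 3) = -72 * sqrt(357) /7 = -194.34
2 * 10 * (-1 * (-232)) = 4640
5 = 5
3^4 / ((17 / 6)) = 486 / 17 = 28.59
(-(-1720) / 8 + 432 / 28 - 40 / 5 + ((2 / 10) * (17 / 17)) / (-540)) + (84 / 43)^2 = 7906356557 / 34946100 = 226.24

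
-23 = -23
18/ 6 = 3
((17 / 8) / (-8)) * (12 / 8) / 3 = -17 / 128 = -0.13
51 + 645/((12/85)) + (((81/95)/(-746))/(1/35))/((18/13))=65479927/14174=4619.72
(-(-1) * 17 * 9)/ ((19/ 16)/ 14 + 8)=34272/ 1811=18.92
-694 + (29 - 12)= -677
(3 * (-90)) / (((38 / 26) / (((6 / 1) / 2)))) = -10530 / 19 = -554.21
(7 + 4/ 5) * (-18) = -702/ 5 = -140.40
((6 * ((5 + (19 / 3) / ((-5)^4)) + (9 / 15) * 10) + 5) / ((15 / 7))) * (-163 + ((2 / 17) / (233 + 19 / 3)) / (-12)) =-1237084098887 / 228862500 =-5405.36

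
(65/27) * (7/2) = 455/54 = 8.43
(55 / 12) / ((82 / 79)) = 4345 / 984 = 4.42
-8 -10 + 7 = -11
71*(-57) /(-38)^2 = -213 /76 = -2.80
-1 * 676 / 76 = -8.89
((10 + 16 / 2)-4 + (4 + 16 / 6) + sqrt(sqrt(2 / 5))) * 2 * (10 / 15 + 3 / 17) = 86 * 2^(1 / 4) * 5^(3 / 4) / 255 + 5332 / 153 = 36.19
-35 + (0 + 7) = -28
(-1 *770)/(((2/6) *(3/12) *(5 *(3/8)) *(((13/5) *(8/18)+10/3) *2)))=-55440/101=-548.91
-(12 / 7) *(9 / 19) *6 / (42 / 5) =-540 / 931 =-0.58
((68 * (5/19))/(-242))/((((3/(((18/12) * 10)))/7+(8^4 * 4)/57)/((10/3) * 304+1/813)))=-4901853950/18805540127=-0.26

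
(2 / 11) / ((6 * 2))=1 / 66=0.02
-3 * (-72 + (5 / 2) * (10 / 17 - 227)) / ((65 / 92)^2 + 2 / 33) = 9088672824 / 2658001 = 3419.36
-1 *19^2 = -361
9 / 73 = 0.12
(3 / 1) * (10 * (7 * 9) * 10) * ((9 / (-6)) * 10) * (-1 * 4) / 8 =141750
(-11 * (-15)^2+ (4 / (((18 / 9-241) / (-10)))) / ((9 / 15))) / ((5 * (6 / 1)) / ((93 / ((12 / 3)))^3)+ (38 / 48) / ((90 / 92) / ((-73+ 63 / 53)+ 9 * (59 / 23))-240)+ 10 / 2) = -495.03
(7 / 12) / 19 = 7 / 228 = 0.03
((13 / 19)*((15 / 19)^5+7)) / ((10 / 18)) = 2116771956 / 235229405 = 9.00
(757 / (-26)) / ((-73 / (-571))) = -432247 / 1898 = -227.74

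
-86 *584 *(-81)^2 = -329519664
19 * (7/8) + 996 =8101/8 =1012.62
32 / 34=16 / 17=0.94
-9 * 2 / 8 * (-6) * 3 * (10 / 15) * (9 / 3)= 81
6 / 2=3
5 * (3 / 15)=1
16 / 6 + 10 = 38 / 3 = 12.67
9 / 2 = 4.50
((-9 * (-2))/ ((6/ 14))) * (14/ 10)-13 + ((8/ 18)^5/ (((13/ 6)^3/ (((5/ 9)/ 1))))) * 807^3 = 3986821092577/ 8008065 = 497850.74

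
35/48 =0.73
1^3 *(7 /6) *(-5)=-35 /6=-5.83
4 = 4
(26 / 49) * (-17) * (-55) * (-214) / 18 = -2601170 / 441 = -5898.34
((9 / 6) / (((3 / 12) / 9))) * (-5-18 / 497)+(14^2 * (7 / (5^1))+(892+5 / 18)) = 40020917 / 44730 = 894.72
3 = 3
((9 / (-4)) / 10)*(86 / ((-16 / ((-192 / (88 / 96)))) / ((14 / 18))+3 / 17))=-70.44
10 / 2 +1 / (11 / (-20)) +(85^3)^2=4148644671910 / 11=377149515628.18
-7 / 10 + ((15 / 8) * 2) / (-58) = -887 / 1160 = -0.76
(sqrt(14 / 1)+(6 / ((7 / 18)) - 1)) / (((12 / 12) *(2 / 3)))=3 *sqrt(14) / 2+303 / 14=27.26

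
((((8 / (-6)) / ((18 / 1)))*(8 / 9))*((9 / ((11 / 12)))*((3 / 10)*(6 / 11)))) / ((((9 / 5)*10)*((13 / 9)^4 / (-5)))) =23328 / 3455881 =0.01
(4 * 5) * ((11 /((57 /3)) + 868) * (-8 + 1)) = -2310420 /19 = -121601.05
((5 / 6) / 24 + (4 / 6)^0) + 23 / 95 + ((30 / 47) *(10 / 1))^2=1269784603 / 30219120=42.02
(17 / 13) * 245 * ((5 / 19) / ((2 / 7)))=145775 / 494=295.09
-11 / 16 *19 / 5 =-209 / 80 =-2.61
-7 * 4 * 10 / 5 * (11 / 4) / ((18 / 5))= -385 / 9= -42.78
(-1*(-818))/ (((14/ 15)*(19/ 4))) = 24540/ 133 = 184.51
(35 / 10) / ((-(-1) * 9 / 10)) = 35 / 9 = 3.89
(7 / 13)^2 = 49 / 169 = 0.29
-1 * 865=-865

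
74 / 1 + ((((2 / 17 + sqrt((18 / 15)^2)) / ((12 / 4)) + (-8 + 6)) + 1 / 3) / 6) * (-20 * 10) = 17582 / 153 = 114.92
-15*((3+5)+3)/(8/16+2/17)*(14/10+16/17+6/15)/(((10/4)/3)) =-30756/35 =-878.74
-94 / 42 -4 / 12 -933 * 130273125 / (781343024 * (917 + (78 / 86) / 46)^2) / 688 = -24596748370802926737 / 9565401144022273088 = -2.57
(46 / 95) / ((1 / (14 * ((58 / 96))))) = 4669 / 1140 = 4.10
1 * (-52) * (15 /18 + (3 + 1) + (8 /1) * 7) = -9490 /3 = -3163.33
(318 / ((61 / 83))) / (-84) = -4399 / 854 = -5.15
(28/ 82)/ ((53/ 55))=770/ 2173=0.35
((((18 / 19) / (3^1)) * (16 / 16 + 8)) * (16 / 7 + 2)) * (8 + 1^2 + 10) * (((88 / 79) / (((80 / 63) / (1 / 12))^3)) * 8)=1178793 / 2022400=0.58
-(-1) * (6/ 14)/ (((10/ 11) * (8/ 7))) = 33/ 80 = 0.41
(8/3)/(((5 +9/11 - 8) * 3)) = -11/27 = -0.41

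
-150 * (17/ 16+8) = -10875/ 8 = -1359.38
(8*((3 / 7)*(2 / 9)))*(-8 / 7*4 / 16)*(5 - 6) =32 / 147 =0.22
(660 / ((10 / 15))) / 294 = 165 / 49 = 3.37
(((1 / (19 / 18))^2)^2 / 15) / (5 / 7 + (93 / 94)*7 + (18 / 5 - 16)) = -23024736 / 2040957181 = -0.01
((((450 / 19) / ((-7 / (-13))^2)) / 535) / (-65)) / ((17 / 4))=-936 / 1693489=-0.00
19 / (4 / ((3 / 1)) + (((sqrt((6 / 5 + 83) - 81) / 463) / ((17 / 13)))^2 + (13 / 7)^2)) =865168631565 / 217763930603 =3.97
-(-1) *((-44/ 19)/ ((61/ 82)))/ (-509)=3608/ 589931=0.01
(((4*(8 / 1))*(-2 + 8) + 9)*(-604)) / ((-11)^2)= -121404 / 121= -1003.34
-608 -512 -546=-1666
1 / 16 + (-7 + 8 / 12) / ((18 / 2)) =-0.64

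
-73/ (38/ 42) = -1533/ 19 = -80.68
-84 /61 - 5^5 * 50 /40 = -3907.63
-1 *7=-7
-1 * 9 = -9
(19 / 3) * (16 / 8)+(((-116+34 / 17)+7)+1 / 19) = -5374 / 57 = -94.28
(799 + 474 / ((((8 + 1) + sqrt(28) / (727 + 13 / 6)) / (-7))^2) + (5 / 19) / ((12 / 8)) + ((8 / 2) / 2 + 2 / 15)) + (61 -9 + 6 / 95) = 196785660503823590141 / 172601856861401085 -105847656250000 * sqrt(7) / 605620550390881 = 1139.65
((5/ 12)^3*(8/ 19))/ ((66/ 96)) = 250/ 5643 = 0.04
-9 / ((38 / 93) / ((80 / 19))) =-92.74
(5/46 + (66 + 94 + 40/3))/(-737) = -23935/101706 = -0.24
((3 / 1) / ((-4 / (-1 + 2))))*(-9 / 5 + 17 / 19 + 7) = -1737 / 380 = -4.57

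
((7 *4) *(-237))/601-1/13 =-86869/7813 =-11.12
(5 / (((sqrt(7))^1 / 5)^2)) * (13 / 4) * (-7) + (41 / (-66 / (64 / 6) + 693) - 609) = -44623705 / 43956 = -1015.19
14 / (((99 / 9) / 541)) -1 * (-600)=14174 / 11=1288.55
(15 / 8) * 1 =15 / 8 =1.88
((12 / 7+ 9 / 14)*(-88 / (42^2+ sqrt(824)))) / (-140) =3267 / 3888590 - 363*sqrt(206) / 381081820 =0.00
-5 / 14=-0.36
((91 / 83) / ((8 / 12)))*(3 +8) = 3003 / 166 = 18.09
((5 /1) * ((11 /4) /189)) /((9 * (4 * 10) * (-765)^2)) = 11 /31854967200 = 0.00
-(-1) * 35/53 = 0.66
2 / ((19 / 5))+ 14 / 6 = 163 / 57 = 2.86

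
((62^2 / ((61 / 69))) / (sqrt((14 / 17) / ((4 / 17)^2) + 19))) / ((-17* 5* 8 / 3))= -198927* sqrt(542) / 1405135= -3.30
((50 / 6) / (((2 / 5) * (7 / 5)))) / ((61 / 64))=15.61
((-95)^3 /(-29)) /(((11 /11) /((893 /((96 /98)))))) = 37516157875 /1392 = 26951262.84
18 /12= 3 /2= 1.50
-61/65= -0.94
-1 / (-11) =1 / 11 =0.09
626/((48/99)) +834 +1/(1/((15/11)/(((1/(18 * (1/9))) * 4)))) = 187071/88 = 2125.81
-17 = -17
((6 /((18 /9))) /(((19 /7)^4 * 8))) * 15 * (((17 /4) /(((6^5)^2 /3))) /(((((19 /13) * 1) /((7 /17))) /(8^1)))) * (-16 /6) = -1092455 /8317790995968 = -0.00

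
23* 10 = 230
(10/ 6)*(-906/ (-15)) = 302/ 3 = 100.67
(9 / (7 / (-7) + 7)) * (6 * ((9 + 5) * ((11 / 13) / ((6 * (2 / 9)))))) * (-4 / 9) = -462 / 13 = -35.54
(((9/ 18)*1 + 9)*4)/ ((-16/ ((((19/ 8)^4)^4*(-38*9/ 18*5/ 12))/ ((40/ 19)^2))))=37589973457545958193355601/ 8646911284551352320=4347213.96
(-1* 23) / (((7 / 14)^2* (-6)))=46 / 3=15.33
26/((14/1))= 13/7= 1.86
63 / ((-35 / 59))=-531 / 5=-106.20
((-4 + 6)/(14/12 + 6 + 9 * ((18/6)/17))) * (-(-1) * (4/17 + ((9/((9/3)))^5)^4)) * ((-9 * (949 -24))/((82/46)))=-3719906503652.03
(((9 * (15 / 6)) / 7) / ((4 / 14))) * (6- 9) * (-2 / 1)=67.50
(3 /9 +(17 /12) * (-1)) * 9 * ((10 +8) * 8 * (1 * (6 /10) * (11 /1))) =-46332 /5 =-9266.40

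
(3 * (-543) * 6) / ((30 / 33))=-53757 / 5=-10751.40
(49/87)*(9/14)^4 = 2187/22736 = 0.10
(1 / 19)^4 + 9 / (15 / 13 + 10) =15247702 / 18896545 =0.81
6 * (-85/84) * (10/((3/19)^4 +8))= -55386425/7298543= -7.59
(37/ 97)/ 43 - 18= -75041/ 4171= -17.99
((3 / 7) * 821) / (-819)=-821 / 1911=-0.43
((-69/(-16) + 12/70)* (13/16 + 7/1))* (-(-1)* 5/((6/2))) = 104625/1792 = 58.38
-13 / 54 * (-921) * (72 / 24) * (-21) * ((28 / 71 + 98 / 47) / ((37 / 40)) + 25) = -386655.22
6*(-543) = -3258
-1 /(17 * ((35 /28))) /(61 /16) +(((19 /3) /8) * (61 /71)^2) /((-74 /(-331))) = 120763118041 /46420350960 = 2.60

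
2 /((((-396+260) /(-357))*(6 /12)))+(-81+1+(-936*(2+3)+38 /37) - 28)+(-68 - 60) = -362931 /74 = -4904.47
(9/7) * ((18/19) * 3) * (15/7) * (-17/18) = -6885/931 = -7.40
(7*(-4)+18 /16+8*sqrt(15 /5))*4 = -215 /2+32*sqrt(3) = -52.07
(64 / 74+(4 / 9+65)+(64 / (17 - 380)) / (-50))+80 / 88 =67714327 / 1007325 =67.22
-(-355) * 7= 2485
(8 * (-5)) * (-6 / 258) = 40 / 43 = 0.93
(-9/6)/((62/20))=-0.48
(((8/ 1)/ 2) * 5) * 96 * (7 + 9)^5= 2013265920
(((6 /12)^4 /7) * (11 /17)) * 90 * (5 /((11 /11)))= 2475 /952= 2.60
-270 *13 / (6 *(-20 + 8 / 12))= 1755 / 58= 30.26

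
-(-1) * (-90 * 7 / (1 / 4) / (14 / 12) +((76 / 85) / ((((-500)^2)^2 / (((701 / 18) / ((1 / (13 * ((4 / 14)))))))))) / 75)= -13554843749999826853 / 6275390625000000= -2160.00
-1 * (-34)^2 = -1156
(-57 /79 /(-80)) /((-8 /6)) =-0.01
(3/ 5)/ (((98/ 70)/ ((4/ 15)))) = 0.11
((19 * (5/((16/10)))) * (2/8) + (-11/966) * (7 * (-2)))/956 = 33127/2110848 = 0.02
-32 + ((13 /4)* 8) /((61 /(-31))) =-2758 /61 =-45.21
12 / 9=4 / 3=1.33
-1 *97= -97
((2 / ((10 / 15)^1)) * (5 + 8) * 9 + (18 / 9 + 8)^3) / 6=1351 / 6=225.17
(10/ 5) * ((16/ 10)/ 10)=8/ 25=0.32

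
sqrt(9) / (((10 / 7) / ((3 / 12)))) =21 / 40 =0.52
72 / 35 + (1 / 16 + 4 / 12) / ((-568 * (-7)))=1963103 / 954240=2.06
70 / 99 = 0.71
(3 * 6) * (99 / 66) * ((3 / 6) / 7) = 27 / 14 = 1.93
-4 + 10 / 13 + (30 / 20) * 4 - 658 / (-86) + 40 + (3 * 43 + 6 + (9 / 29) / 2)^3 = 269279114503641 / 109067608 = 2468919.23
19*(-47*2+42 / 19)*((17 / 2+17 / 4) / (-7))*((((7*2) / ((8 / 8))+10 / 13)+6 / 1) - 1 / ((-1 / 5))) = 7449060 / 91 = 81857.80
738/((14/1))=369/7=52.71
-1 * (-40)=40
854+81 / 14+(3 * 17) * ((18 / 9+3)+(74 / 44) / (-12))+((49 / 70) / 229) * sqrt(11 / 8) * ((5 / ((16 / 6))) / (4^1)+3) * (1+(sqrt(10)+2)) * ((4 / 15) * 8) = 259 * sqrt(22) * (3+sqrt(10)) / 45800+682305 / 616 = 1107.80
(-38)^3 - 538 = -55410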